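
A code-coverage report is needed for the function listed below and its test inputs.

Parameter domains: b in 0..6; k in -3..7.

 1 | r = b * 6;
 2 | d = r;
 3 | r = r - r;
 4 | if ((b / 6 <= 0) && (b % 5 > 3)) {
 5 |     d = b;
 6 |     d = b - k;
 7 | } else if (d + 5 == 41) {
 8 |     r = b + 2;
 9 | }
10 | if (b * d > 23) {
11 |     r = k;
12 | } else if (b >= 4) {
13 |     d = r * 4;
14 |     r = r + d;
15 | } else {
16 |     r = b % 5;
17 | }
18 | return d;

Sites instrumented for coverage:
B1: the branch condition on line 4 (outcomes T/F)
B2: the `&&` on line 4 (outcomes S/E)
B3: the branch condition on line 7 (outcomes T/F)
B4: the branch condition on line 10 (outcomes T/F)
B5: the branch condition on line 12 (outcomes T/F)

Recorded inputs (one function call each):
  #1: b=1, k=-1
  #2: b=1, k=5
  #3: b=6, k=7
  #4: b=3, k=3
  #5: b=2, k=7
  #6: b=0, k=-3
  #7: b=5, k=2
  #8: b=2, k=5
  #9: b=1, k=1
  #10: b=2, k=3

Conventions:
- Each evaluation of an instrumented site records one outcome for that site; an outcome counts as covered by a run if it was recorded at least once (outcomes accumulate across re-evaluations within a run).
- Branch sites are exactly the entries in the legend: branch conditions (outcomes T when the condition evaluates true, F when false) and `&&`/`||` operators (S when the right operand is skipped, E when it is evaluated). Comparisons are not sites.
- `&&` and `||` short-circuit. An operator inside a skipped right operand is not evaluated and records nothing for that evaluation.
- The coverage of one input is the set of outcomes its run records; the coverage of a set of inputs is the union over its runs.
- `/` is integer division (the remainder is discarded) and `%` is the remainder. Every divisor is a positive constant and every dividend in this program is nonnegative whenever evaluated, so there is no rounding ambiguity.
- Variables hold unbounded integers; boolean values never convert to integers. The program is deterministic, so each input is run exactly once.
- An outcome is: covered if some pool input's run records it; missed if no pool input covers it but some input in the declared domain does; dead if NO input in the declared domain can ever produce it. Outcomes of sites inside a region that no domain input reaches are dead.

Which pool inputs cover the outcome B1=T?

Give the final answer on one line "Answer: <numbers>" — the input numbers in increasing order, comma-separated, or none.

input #1 (b=1, k=-1): does not record B1=T
input #2 (b=1, k=5): does not record B1=T
input #3 (b=6, k=7): does not record B1=T
input #4 (b=3, k=3): does not record B1=T
input #5 (b=2, k=7): does not record B1=T
input #6 (b=0, k=-3): does not record B1=T
input #7 (b=5, k=2): does not record B1=T
input #8 (b=2, k=5): does not record B1=T
input #9 (b=1, k=1): does not record B1=T
input #10 (b=2, k=3): does not record B1=T

Answer: none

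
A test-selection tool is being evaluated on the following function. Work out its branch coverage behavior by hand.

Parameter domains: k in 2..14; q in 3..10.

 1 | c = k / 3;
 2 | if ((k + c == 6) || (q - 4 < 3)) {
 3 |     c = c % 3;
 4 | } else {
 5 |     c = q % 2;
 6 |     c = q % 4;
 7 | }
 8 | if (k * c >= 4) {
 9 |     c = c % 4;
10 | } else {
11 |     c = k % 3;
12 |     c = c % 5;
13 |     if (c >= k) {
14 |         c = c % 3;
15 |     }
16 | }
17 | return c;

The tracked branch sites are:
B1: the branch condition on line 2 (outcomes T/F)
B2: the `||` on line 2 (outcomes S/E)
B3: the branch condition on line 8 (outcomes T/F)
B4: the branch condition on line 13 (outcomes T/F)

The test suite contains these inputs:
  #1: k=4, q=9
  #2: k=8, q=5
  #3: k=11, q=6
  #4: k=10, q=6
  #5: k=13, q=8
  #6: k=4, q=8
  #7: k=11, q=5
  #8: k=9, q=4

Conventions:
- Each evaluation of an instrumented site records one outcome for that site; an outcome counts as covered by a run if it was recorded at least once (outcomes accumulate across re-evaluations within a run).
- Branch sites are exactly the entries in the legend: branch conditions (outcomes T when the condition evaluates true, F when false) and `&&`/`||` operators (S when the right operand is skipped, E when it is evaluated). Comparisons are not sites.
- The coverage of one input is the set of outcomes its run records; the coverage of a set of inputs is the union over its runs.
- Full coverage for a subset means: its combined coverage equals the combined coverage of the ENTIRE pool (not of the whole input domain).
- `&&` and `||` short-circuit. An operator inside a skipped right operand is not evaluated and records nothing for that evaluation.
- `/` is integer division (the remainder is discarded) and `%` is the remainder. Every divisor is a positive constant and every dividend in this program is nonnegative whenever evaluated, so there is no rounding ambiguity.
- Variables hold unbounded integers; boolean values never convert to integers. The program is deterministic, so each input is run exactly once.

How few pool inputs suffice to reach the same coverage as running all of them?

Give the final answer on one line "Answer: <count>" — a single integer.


input #1, k=4, q=9: outcomes B1=F, B2=E, B3=T
input #2, k=8, q=5: outcomes B1=T, B2=E, B3=T
input #3, k=11, q=6: outcomes B1=T, B2=E, B3=F, B4=F
input #4, k=10, q=6: outcomes B1=T, B2=E, B3=F, B4=F
input #5, k=13, q=8: outcomes B1=F, B2=E, B3=F, B4=F
input #6, k=4, q=8: outcomes B1=F, B2=E, B3=F, B4=F
input #7, k=11, q=5: outcomes B1=T, B2=E, B3=F, B4=F
input #8, k=9, q=4: outcomes B1=T, B2=E, B3=F, B4=F
together the pool reaches 6 outcomes: B1=T, B1=F, B2=E, B3=T, B3=F, B4=F
every size-1 subset falls short of the 6 outcomes (best: 4/6)
at size 2, {1, 3} reaches all 6 outcomes; every lexicographically earlier size-2 subset fails
Answer: 2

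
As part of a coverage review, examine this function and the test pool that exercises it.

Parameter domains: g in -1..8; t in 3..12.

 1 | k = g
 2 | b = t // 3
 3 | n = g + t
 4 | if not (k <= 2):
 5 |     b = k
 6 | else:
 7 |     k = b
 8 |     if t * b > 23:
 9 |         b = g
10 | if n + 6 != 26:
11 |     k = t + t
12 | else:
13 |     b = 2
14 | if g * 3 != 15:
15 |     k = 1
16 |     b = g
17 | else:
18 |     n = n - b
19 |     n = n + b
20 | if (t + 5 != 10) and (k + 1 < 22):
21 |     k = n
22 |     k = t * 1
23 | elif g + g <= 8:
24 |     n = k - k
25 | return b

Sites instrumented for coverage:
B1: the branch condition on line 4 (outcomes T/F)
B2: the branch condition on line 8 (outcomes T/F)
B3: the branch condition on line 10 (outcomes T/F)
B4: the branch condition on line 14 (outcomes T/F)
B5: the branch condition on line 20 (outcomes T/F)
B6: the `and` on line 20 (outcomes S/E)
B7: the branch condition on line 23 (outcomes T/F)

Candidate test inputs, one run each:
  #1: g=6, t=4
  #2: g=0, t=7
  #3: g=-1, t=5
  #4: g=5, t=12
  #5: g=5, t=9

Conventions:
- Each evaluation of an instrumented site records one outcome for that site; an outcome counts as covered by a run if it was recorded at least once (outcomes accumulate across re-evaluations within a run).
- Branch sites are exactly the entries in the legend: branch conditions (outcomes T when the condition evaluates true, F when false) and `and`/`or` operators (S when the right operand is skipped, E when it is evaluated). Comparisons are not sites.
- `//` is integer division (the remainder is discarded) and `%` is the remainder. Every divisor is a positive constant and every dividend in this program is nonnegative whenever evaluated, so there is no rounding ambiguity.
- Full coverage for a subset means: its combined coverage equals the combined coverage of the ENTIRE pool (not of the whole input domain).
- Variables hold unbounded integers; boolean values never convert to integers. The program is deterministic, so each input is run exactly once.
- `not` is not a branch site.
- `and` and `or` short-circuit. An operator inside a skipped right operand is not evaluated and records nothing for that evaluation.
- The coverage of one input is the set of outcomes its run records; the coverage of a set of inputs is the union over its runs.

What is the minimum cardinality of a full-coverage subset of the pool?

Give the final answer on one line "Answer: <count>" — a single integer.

test 1 (g=6, t=4) fires B1->T, B3->T, B4->T, B6->E, B5->T; hits B1=T, B3=T, B4=T, B5=T, B6=E
test 2 (g=0, t=7) fires B1->F, B2->F, B3->T, B4->T, B6->E, B5->T; hits B1=F, B2=F, B3=T, B4=T, B5=T, B6=E
test 3 (g=-1, t=5) fires B1->F, B2->F, B3->T, B4->T, B6->S, B5->F, B7->T; hits B1=F, B2=F, B3=T, B4=T, B5=F, B6=S, B7=T
test 4 (g=5, t=12) fires B1->T, B3->T, B4->F, B6->E, B5->F, B7->F; hits B1=T, B3=T, B4=F, B5=F, B6=E, B7=F
test 5 (g=5, t=9) fires B1->T, B3->T, B4->F, B6->E, B5->T; hits B1=T, B3=T, B4=F, B5=T, B6=E
together the pool reaches 12 outcomes: B1=T, B1=F, B2=F, B3=T, B4=T, B4=F, B5=T, B5=F, B6=S, B6=E, B7=T, B7=F
no size-1 subset reaches all 12 outcomes (best union: 7/12)
no size-2 subset reaches all 12 outcomes (best union: 11/12)
at size 3, {1, 3, 4} reaches all 12 outcomes; every lexicographically earlier size-3 subset fails

Answer: 3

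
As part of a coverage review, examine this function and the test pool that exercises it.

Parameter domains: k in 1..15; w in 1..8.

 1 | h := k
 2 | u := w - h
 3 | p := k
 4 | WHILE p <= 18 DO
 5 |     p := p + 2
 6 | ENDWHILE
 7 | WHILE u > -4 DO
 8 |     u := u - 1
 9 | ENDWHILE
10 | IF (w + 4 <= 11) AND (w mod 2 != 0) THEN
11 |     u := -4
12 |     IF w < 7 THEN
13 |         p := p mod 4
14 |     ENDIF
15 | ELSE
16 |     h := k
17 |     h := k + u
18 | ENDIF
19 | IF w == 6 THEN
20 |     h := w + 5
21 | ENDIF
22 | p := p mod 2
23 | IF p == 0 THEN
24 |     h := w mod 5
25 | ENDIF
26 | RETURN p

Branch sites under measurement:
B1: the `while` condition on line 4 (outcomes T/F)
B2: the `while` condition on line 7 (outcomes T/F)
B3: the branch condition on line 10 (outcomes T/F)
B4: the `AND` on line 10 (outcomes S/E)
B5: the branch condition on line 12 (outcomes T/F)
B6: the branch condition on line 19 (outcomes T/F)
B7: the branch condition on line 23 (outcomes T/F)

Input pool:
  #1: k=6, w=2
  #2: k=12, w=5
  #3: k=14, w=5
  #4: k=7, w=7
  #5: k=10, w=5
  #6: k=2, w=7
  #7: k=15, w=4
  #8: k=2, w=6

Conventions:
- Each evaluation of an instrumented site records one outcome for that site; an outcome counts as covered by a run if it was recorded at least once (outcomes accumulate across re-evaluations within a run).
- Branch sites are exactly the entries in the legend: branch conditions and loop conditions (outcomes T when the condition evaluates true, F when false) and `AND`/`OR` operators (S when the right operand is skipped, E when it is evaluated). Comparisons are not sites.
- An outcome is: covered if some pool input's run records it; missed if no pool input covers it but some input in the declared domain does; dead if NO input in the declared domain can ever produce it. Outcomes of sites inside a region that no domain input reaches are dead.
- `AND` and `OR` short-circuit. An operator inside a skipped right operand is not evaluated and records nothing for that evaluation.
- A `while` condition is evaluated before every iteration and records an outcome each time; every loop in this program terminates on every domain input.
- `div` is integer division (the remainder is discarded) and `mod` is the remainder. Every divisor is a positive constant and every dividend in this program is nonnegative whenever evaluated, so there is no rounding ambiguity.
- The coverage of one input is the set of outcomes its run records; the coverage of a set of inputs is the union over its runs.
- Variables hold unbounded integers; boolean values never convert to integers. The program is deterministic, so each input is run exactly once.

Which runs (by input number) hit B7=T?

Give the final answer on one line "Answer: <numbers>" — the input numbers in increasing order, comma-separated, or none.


input #1 (k=6, w=2): records B7=T
input #2 (k=12, w=5): records B7=T
input #3 (k=14, w=5): records B7=T
input #4 (k=7, w=7): does not record B7=T
input #5 (k=10, w=5): records B7=T
input #6 (k=2, w=7): records B7=T
input #7 (k=15, w=4): does not record B7=T
input #8 (k=2, w=6): records B7=T
Answer: 1, 2, 3, 5, 6, 8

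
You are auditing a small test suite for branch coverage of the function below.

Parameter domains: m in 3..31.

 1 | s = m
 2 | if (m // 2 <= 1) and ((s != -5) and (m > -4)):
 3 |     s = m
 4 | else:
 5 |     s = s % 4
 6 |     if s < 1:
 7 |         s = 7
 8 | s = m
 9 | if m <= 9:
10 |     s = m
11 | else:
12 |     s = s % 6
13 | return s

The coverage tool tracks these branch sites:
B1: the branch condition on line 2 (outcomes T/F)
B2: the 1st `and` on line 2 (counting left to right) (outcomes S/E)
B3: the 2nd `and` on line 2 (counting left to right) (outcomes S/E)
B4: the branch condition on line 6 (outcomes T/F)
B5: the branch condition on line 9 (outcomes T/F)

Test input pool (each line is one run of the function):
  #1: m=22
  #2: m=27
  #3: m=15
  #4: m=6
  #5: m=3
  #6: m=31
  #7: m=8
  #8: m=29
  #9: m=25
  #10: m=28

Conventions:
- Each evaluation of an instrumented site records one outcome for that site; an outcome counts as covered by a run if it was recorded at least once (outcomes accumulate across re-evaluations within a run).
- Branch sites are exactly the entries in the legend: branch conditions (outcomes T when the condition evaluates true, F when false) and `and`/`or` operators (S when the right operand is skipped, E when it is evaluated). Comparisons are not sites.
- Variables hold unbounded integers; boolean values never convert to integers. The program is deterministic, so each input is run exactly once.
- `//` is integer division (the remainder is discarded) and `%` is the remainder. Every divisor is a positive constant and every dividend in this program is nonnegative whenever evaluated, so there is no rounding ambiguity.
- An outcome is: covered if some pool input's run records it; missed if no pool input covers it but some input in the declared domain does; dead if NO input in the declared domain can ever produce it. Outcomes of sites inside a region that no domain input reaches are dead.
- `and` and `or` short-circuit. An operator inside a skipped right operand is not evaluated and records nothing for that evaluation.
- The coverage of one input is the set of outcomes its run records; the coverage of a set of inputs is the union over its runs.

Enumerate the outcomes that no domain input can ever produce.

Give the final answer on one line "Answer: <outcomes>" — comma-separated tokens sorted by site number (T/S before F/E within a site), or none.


checking every outcome against all 29 domain inputs:
  B3=S: never recorded by any domain input -> dead
  reachable outcomes have witnesses, e.g. B1=T (e.g. m=3), B1=F (e.g. m=4), B2=S (e.g. m=4), B2=E (e.g. m=3)
Answer: B3=S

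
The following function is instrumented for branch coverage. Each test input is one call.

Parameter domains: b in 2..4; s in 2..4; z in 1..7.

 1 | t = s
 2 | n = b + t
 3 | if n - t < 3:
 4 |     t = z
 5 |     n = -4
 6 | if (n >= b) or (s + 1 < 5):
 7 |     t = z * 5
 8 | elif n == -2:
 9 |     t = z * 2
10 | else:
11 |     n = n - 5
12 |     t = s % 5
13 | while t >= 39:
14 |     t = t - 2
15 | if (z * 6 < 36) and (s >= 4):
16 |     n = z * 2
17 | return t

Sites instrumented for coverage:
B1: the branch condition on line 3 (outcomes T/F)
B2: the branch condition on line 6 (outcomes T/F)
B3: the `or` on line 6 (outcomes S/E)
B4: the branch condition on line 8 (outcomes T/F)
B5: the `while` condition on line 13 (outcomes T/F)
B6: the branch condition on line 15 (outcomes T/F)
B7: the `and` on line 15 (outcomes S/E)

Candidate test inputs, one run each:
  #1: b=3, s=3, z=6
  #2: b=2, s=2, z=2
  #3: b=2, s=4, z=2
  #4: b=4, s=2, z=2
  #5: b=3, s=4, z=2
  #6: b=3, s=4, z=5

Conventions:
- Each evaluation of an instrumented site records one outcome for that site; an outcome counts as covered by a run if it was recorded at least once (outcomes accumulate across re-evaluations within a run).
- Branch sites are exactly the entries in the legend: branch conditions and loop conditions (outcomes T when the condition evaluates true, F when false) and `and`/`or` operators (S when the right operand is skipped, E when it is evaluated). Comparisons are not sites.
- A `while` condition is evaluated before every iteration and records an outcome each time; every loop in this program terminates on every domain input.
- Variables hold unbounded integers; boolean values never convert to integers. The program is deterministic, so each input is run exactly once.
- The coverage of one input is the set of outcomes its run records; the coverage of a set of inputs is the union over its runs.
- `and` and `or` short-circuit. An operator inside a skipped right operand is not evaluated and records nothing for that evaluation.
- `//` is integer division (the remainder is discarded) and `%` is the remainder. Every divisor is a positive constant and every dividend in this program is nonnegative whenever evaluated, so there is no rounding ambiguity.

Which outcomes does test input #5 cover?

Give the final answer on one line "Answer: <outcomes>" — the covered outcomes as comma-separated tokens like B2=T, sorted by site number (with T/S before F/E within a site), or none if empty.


Tracing the run of input #5 (b=3, s=4, z=2):
  B1->F, B3->S, B2->T, B5->F, B7->E, B6->T
collecting distinct outcomes: B1=F, B2=T, B3=S, B5=F, B6=T, B7=E
Answer: B1=F, B2=T, B3=S, B5=F, B6=T, B7=E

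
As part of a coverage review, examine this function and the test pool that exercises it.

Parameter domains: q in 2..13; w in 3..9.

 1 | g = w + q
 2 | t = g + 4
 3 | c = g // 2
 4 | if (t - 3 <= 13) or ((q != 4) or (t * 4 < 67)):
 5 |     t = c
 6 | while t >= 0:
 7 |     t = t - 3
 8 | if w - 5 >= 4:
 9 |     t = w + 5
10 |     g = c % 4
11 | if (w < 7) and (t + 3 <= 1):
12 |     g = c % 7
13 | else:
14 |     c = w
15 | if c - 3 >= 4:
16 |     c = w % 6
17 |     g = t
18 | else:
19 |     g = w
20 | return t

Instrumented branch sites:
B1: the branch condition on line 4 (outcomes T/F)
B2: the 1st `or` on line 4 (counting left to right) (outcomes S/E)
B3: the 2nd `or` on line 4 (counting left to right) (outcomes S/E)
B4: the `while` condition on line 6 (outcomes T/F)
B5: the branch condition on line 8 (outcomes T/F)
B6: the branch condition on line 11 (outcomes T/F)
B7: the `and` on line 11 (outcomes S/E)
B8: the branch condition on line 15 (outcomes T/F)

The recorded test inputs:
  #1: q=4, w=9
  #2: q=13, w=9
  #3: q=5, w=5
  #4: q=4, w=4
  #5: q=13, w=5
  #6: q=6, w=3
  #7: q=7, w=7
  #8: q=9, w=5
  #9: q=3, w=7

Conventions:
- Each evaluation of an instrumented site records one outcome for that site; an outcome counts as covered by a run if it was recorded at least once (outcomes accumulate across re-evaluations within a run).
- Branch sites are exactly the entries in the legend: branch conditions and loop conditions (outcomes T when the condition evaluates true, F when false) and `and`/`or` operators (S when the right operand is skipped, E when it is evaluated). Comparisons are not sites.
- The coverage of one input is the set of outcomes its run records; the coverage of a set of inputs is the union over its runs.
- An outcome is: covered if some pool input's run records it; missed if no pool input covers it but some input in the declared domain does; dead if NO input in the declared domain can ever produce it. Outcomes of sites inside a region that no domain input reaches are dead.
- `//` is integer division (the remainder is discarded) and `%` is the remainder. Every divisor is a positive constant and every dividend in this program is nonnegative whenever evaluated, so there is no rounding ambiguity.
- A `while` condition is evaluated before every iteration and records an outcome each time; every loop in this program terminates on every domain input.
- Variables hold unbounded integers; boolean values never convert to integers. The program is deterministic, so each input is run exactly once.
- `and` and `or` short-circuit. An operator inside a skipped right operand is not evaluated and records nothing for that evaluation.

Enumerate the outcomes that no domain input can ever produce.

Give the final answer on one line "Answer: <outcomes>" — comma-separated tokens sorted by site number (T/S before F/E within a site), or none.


exhaustive pass over the 84-input domain:
  reachable outcomes have witnesses, e.g. B1=T (e.g. q=2, w=3), B1=F (e.g. q=4, w=9), B2=S (e.g. q=2, w=3), B2=E (e.g. q=4, w=9)
Answer: none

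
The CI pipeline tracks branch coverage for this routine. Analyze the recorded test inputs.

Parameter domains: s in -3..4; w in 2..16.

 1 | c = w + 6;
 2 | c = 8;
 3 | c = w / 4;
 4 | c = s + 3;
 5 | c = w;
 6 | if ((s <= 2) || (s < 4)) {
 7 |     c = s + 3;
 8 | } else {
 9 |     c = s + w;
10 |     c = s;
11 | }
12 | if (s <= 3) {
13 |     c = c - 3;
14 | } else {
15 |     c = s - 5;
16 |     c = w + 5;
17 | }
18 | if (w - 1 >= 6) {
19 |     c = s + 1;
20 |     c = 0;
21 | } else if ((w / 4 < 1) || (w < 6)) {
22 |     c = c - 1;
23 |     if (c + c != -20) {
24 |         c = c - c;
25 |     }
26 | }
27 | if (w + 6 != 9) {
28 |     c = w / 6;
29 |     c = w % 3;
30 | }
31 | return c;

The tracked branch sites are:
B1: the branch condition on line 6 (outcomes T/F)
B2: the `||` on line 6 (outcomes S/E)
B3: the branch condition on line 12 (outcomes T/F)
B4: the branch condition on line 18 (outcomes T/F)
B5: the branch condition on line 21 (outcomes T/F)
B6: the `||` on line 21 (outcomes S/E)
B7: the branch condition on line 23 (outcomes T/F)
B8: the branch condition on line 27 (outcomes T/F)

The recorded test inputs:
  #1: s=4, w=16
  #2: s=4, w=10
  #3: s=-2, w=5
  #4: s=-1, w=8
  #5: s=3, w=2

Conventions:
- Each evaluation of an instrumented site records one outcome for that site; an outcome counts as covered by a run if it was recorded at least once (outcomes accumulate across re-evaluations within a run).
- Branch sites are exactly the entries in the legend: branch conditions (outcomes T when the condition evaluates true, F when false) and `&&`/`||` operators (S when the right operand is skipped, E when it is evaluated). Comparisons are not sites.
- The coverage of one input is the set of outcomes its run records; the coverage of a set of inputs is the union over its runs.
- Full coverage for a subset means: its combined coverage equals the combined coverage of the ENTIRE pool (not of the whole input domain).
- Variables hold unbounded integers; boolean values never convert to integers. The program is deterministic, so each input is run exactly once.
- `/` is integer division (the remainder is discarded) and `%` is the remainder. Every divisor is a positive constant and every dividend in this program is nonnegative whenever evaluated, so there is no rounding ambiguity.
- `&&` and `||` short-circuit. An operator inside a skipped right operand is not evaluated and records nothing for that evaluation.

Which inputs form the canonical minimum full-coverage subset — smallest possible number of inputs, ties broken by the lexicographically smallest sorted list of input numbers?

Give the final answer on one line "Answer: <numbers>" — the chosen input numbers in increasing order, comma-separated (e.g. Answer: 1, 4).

test 1 (s=4, w=16) fires B2->E, B1->F, B3->F, B4->T, B8->T; hits B1=F, B2=E, B3=F, B4=T, B8=T
test 2 (s=4, w=10) fires B2->E, B1->F, B3->F, B4->T, B8->T; hits B1=F, B2=E, B3=F, B4=T, B8=T
test 3 (s=-2, w=5) fires B2->S, B1->T, B3->T, B4->F, B6->E, B5->T, B7->T, B8->T; hits B1=T, B2=S, B3=T, B4=F, B5=T, B6=E, B7=T, B8=T
test 4 (s=-1, w=8) fires B2->S, B1->T, B3->T, B4->T, B8->T; hits B1=T, B2=S, B3=T, B4=T, B8=T
test 5 (s=3, w=2) fires B2->E, B1->T, B3->T, B4->F, B6->S, B5->T, B7->T, B8->T; hits B1=T, B2=E, B3=T, B4=F, B5=T, B6=S, B7=T, B8=T
pool-wide coverage (13 outcomes): B1=T, B1=F, B2=S, B2=E, B3=T, B3=F, B4=T, B4=F, B5=T, B6=S, B6=E, B7=T, B8=T
no size-1 subset reaches all 13 outcomes (best union: 8/13)
no size-2 subset reaches all 13 outcomes (best union: 12/13)
size 3: inputs {1, 3, 5} cover all 13 outcomes, and no lexicographically smaller subset of this size does

Answer: 1, 3, 5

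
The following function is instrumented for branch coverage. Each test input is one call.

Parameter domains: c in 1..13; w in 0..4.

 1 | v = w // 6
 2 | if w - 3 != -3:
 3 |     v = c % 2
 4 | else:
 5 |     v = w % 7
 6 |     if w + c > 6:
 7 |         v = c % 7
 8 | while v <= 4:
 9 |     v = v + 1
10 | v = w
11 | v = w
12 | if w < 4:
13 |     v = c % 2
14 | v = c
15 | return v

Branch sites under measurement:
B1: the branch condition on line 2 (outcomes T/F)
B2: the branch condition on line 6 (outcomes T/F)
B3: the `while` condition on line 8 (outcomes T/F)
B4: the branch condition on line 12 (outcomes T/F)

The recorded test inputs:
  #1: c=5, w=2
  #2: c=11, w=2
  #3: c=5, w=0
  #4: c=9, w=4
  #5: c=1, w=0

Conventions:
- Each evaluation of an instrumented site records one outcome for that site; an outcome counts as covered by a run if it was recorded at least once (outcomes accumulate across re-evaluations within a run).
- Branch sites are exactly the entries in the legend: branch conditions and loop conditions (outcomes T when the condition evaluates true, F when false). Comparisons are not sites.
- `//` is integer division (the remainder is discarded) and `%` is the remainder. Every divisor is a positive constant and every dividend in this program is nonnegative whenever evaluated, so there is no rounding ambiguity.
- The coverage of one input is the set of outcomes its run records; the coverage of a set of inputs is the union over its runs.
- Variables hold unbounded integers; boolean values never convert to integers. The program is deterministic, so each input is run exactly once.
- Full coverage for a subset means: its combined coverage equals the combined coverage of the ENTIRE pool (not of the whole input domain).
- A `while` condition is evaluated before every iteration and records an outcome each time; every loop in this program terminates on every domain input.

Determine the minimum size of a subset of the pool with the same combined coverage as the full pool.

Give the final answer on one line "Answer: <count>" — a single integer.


#1 (c=5, w=2) -> B1->T, B3->T, B3->T, B3->T, B3->T, B3->F, B4->T; covered: B1=T, B3=T, B3=F, B4=T
#2 (c=11, w=2) -> B1->T, B3->T, B3->T, B3->T, B3->T, B3->F, B4->T; covered: B1=T, B3=T, B3=F, B4=T
#3 (c=5, w=0) -> B1->F, B2->F, B3->T, B3->T, B3->T, B3->T, B3->T, B3->F, B4->T; covered: B1=F, B2=F, B3=T, B3=F, B4=T
#4 (c=9, w=4) -> B1->T, B3->T, B3->T, B3->T, B3->T, B3->F, B4->F; covered: B1=T, B3=T, B3=F, B4=F
#5 (c=1, w=0) -> B1->F, B2->F, B3->T, B3->T, B3->T, B3->T, B3->T, B3->F, B4->T; covered: B1=F, B2=F, B3=T, B3=F, B4=T
union over all inputs: B1=T, B1=F, B2=F, B3=T, B3=F, B4=T, B4=F (7 outcomes)
size 1 is not enough: best union over all size-1 subsets is 5/7
at size 2, {3, 4} reaches all 7 outcomes; every lexicographically earlier size-2 subset fails
Answer: 2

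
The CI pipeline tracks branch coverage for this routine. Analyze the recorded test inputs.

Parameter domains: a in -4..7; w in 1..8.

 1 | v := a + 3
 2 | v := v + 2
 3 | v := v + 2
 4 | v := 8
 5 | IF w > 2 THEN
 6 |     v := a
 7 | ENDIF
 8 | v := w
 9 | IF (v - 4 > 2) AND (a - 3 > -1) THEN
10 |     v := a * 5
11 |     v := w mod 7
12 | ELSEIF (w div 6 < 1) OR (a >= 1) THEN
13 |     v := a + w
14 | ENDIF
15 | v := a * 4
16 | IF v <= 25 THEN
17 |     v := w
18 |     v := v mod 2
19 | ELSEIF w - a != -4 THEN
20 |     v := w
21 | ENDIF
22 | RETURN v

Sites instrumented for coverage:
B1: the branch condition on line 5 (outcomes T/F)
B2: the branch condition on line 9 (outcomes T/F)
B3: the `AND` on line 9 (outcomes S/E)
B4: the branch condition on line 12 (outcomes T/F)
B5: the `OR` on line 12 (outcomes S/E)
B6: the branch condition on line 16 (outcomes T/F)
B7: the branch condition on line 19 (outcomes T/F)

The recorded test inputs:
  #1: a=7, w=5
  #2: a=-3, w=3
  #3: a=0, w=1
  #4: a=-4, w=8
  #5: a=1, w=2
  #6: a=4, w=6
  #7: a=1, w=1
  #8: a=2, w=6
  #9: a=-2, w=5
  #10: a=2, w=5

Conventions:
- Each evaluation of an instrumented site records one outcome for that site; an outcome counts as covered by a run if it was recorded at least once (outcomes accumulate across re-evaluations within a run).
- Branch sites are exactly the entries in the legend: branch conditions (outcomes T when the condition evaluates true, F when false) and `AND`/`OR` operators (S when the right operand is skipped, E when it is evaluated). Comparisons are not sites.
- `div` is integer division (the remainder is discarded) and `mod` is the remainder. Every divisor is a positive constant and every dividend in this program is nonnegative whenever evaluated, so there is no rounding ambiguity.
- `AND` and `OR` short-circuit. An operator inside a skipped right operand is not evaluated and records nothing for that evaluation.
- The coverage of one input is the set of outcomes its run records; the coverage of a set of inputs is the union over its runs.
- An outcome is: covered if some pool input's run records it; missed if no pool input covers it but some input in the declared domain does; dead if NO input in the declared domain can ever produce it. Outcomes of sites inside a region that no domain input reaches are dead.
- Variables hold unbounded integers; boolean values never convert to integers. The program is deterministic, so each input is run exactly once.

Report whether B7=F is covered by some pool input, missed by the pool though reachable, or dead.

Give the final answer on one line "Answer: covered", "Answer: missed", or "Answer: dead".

no pool input records B7=F
but domain input (a=7, w=3) does record it -> reachable, so missed

Answer: missed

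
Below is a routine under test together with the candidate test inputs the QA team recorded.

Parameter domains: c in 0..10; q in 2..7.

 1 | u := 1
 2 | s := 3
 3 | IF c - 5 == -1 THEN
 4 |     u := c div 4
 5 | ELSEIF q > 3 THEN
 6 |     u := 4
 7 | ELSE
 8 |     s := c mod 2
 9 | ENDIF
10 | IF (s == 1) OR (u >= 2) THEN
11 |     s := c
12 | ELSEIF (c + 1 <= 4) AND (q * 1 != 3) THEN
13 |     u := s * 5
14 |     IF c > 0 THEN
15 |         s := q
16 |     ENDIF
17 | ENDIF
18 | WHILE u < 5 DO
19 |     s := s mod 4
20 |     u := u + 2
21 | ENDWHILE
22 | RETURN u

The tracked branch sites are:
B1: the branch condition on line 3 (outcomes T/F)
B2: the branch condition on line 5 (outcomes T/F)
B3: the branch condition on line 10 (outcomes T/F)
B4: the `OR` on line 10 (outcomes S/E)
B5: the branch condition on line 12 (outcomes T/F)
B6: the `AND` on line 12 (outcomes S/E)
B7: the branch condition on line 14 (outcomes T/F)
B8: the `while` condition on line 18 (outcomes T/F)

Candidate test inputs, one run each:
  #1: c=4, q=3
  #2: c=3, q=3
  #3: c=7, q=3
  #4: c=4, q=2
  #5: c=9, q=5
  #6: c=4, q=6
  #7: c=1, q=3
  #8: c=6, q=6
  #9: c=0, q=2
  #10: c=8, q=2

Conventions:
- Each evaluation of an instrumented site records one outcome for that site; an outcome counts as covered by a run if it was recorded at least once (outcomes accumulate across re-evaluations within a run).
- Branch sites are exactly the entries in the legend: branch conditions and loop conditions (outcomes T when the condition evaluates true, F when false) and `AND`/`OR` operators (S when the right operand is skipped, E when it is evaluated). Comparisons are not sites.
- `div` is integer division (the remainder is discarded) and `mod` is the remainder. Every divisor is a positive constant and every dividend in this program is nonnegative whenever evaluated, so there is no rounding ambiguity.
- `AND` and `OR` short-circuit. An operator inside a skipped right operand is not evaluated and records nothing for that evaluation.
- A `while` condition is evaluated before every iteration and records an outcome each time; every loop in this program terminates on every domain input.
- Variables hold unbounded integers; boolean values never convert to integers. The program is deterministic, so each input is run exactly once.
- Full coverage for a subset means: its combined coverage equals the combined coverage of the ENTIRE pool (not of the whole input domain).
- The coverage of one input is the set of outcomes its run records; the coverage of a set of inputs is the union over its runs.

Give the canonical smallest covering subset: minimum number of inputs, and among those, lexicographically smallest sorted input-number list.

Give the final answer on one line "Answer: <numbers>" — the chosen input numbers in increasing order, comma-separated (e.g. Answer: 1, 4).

input #1, c=4, q=3: events B1->T, B4->E, B3->F, B6->S, B5->F, B8->T, B8->T, B8->F; outcomes B1=T, B3=F, B4=E, B5=F, B6=S, B8=T, B8=F
input #2, c=3, q=3: events B1->F, B2->F, B4->S, B3->T, B8->T, B8->T, B8->F; outcomes B1=F, B2=F, B3=T, B4=S, B8=T, B8=F
input #3, c=7, q=3: events B1->F, B2->F, B4->S, B3->T, B8->T, B8->T, B8->F; outcomes B1=F, B2=F, B3=T, B4=S, B8=T, B8=F
input #4, c=4, q=2: events B1->T, B4->E, B3->F, B6->S, B5->F, B8->T, B8->T, B8->F; outcomes B1=T, B3=F, B4=E, B5=F, B6=S, B8=T, B8=F
input #5, c=9, q=5: events B1->F, B2->T, B4->E, B3->T, B8->T, B8->F; outcomes B1=F, B2=T, B3=T, B4=E, B8=T, B8=F
input #6, c=4, q=6: events B1->T, B4->E, B3->F, B6->S, B5->F, B8->T, B8->T, B8->F; outcomes B1=T, B3=F, B4=E, B5=F, B6=S, B8=T, B8=F
input #7, c=1, q=3: events B1->F, B2->F, B4->S, B3->T, B8->T, B8->T, B8->F; outcomes B1=F, B2=F, B3=T, B4=S, B8=T, B8=F
input #8, c=6, q=6: events B1->F, B2->T, B4->E, B3->T, B8->T, B8->F; outcomes B1=F, B2=T, B3=T, B4=E, B8=T, B8=F
input #9, c=0, q=2: events B1->F, B2->F, B4->E, B3->F, B6->E, B5->T, B7->F, B8->T, B8->T, B8->T, B8->F; outcomes B1=F, B2=F, B3=F, B4=E, B5=T, B6=E, B7=F, B8=T, B8=F
input #10, c=8, q=2: events B1->F, B2->F, B4->E, B3->F, B6->S, B5->F, B8->T, B8->T, B8->F; outcomes B1=F, B2=F, B3=F, B4=E, B5=F, B6=S, B8=T, B8=F
union over all inputs: B1=T, B1=F, B2=T, B2=F, B3=T, B3=F, B4=S, B4=E, B5=T, B5=F, B6=S, B6=E, B7=F, B8=T, B8=F (15 outcomes)
every size-1 subset falls short of the 15 outcomes (best: 9/15)
every size-2 subset falls short of the 15 outcomes (best: 12/15)
every size-3 subset falls short of the 15 outcomes (best: 14/15)
inputs {1, 2, 5, 9} (size 4) cover everything; no size-4 subset with a lexicographically smaller index list covers all 15

Answer: 1, 2, 5, 9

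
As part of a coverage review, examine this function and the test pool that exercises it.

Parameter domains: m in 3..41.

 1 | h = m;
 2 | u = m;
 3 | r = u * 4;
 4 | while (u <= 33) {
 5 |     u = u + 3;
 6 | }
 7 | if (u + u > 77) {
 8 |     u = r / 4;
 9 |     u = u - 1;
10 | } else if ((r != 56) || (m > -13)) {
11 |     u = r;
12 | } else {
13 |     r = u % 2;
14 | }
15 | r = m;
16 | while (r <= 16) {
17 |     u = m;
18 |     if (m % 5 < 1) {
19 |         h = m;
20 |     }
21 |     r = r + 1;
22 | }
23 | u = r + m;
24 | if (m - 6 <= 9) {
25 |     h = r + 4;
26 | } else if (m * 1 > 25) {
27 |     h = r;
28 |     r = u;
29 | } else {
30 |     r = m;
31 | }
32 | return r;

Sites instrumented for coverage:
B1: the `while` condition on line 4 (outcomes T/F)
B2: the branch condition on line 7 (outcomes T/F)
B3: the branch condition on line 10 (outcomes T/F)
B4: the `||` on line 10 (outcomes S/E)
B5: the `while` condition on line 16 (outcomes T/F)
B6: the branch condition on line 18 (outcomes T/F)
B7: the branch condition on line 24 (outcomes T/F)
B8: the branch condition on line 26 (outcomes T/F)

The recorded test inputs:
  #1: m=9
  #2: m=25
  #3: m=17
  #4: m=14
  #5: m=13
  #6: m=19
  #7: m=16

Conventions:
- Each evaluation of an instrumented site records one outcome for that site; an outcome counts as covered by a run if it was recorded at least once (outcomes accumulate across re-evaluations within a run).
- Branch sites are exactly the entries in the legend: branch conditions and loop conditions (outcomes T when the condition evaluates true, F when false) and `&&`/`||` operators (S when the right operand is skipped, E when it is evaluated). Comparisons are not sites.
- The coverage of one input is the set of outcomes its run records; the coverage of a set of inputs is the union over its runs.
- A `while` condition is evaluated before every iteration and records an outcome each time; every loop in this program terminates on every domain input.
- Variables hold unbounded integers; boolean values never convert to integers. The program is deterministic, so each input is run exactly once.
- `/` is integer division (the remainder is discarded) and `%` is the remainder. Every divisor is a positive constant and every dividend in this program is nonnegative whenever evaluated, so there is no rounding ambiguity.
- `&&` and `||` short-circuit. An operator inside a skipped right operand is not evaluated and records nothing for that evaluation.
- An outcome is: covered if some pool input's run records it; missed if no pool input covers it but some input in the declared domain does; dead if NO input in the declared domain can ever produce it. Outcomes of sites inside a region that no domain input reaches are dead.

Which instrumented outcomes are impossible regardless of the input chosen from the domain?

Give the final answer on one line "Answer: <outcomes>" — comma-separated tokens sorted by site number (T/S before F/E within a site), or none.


checking every outcome against all 39 domain inputs:
  B3=F: no domain input ever produces it -> dead
  reachable outcomes have witnesses, e.g. B1=T (e.g. m=3), B1=F (e.g. m=3), B2=T (e.g. m=39), B2=F (e.g. m=3)
Answer: B3=F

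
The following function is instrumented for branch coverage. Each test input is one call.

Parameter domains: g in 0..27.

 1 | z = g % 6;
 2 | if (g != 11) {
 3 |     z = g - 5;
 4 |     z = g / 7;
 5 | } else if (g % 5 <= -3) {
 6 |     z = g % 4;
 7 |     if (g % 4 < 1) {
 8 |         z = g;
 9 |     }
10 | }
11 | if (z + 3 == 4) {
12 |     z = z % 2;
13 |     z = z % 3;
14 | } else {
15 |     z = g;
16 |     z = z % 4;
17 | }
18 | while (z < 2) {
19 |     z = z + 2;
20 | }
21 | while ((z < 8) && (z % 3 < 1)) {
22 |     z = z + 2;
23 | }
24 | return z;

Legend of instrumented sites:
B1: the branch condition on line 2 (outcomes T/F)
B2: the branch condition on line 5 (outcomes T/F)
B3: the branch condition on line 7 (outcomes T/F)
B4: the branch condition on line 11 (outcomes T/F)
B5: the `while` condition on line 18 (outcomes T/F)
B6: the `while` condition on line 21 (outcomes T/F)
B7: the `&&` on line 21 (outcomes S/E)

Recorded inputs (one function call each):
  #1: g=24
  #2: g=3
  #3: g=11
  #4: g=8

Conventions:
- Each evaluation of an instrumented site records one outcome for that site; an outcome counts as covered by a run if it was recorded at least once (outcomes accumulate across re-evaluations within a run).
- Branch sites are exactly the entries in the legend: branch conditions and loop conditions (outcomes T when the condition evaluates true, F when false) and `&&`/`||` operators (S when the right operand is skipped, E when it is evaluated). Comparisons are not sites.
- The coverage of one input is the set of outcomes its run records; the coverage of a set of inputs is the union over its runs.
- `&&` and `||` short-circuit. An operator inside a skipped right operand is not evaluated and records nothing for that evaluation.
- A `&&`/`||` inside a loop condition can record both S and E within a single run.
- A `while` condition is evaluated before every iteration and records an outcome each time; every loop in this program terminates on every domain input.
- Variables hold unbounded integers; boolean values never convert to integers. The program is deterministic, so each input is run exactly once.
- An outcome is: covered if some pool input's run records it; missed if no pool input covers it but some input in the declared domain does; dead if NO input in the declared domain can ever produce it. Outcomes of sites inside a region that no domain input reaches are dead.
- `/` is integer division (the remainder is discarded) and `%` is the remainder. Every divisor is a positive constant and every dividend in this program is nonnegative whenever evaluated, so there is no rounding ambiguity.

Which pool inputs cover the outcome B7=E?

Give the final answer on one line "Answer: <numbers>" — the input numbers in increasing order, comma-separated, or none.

input #1 (g=24): records B7=E
input #2 (g=3): records B7=E
input #3 (g=11): records B7=E
input #4 (g=8): records B7=E

Answer: 1, 2, 3, 4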